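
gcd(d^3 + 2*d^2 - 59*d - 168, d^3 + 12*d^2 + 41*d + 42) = d^2 + 10*d + 21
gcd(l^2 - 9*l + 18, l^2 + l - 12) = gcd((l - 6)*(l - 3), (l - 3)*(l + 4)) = l - 3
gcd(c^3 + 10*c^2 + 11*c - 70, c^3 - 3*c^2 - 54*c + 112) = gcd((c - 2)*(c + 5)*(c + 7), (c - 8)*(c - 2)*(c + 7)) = c^2 + 5*c - 14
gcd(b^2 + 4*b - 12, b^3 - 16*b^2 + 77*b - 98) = b - 2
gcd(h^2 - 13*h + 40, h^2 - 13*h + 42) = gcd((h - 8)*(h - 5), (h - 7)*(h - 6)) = 1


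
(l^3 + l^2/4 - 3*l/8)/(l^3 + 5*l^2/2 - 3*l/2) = (l + 3/4)/(l + 3)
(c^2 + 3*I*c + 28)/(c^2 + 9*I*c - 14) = (c - 4*I)/(c + 2*I)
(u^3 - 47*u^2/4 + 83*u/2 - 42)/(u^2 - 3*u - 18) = (u^2 - 23*u/4 + 7)/(u + 3)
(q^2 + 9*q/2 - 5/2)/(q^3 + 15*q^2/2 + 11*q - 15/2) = 1/(q + 3)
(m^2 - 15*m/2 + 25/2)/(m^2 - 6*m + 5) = (m - 5/2)/(m - 1)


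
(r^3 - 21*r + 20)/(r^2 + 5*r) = r - 5 + 4/r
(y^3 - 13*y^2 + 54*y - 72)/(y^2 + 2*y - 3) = (y^3 - 13*y^2 + 54*y - 72)/(y^2 + 2*y - 3)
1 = 1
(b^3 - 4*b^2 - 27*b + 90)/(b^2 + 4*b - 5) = (b^2 - 9*b + 18)/(b - 1)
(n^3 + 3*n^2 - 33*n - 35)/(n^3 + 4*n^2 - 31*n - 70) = (n + 1)/(n + 2)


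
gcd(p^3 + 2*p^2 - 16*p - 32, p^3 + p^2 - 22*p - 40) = p^2 + 6*p + 8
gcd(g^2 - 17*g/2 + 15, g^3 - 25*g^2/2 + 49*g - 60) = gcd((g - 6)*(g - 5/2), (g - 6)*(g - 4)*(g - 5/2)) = g^2 - 17*g/2 + 15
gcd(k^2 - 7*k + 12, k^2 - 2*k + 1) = 1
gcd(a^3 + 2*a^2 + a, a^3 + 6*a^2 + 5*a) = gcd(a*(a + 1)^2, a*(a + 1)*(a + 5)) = a^2 + a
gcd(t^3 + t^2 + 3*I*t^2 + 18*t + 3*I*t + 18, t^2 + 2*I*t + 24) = t + 6*I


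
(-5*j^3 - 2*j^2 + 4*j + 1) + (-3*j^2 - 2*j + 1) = -5*j^3 - 5*j^2 + 2*j + 2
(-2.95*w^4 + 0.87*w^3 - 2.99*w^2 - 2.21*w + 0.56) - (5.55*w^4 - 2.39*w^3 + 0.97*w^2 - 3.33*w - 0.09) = -8.5*w^4 + 3.26*w^3 - 3.96*w^2 + 1.12*w + 0.65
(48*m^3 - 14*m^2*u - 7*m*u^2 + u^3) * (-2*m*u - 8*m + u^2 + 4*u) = -96*m^4*u - 384*m^4 + 76*m^3*u^2 + 304*m^3*u - 9*m*u^4 - 36*m*u^3 + u^5 + 4*u^4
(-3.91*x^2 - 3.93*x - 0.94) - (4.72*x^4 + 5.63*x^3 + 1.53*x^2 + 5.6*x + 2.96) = -4.72*x^4 - 5.63*x^3 - 5.44*x^2 - 9.53*x - 3.9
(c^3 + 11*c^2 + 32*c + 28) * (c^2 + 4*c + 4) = c^5 + 15*c^4 + 80*c^3 + 200*c^2 + 240*c + 112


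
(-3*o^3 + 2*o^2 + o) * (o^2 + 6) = -3*o^5 + 2*o^4 - 17*o^3 + 12*o^2 + 6*o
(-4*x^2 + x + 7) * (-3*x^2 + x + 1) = 12*x^4 - 7*x^3 - 24*x^2 + 8*x + 7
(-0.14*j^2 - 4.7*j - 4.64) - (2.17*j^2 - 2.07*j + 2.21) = -2.31*j^2 - 2.63*j - 6.85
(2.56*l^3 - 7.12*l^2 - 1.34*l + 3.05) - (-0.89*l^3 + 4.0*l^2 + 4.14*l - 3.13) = 3.45*l^3 - 11.12*l^2 - 5.48*l + 6.18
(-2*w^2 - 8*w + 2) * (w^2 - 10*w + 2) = -2*w^4 + 12*w^3 + 78*w^2 - 36*w + 4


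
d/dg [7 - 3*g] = -3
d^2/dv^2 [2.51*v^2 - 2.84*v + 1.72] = 5.02000000000000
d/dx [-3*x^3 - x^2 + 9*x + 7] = -9*x^2 - 2*x + 9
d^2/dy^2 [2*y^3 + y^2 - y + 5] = 12*y + 2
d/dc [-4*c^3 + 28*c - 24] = 28 - 12*c^2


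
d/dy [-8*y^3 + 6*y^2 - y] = -24*y^2 + 12*y - 1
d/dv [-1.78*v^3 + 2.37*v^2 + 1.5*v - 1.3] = -5.34*v^2 + 4.74*v + 1.5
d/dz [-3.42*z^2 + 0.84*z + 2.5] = 0.84 - 6.84*z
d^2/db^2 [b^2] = 2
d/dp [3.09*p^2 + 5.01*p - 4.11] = 6.18*p + 5.01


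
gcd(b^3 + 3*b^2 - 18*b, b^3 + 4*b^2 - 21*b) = b^2 - 3*b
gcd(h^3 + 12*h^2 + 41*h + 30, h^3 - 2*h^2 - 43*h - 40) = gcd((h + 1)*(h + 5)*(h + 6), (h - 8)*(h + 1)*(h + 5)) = h^2 + 6*h + 5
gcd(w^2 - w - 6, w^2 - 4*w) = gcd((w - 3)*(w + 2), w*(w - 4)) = 1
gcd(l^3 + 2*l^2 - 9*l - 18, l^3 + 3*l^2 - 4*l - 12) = l^2 + 5*l + 6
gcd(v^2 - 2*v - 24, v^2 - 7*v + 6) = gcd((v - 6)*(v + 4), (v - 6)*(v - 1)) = v - 6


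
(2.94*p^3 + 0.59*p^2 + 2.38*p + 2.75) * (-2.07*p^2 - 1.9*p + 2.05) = -6.0858*p^5 - 6.8073*p^4 - 0.0206000000000008*p^3 - 9.005*p^2 - 0.346*p + 5.6375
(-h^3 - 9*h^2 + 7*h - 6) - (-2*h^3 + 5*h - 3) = h^3 - 9*h^2 + 2*h - 3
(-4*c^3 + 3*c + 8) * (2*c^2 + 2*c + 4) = -8*c^5 - 8*c^4 - 10*c^3 + 22*c^2 + 28*c + 32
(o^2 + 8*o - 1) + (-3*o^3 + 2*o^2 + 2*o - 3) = -3*o^3 + 3*o^2 + 10*o - 4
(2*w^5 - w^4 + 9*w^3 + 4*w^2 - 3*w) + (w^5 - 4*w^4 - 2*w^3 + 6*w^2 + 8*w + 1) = 3*w^5 - 5*w^4 + 7*w^3 + 10*w^2 + 5*w + 1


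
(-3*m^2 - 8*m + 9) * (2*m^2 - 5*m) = -6*m^4 - m^3 + 58*m^2 - 45*m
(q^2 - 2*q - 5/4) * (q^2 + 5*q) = q^4 + 3*q^3 - 45*q^2/4 - 25*q/4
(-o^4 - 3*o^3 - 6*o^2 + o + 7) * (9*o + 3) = -9*o^5 - 30*o^4 - 63*o^3 - 9*o^2 + 66*o + 21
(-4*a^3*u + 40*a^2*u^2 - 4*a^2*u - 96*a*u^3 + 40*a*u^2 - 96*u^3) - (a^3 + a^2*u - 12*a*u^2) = -4*a^3*u - a^3 + 40*a^2*u^2 - 5*a^2*u - 96*a*u^3 + 52*a*u^2 - 96*u^3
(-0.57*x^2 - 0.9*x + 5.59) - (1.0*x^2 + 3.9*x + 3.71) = -1.57*x^2 - 4.8*x + 1.88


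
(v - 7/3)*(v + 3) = v^2 + 2*v/3 - 7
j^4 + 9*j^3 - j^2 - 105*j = j*(j - 3)*(j + 5)*(j + 7)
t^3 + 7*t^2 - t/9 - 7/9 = (t - 1/3)*(t + 1/3)*(t + 7)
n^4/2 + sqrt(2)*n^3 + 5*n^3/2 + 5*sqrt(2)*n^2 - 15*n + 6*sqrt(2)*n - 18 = (n/2 + 1)*(n + 3)*(n - sqrt(2))*(n + 3*sqrt(2))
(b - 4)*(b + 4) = b^2 - 16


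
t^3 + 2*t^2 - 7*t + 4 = (t - 1)^2*(t + 4)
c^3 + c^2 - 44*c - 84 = (c - 7)*(c + 2)*(c + 6)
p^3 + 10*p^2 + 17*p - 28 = (p - 1)*(p + 4)*(p + 7)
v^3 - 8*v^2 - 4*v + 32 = (v - 8)*(v - 2)*(v + 2)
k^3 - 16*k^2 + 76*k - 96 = (k - 8)*(k - 6)*(k - 2)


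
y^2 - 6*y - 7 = (y - 7)*(y + 1)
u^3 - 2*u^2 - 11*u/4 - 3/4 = (u - 3)*(u + 1/2)^2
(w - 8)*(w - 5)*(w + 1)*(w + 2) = w^4 - 10*w^3 + 3*w^2 + 94*w + 80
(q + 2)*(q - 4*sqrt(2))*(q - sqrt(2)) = q^3 - 5*sqrt(2)*q^2 + 2*q^2 - 10*sqrt(2)*q + 8*q + 16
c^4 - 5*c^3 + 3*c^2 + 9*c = c*(c - 3)^2*(c + 1)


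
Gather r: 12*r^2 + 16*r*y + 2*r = 12*r^2 + r*(16*y + 2)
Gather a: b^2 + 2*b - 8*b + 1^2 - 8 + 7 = b^2 - 6*b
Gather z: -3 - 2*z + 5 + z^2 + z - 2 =z^2 - z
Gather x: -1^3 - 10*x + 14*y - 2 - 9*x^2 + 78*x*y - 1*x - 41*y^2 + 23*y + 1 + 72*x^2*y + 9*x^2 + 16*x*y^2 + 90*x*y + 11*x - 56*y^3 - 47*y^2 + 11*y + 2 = 72*x^2*y + x*(16*y^2 + 168*y) - 56*y^3 - 88*y^2 + 48*y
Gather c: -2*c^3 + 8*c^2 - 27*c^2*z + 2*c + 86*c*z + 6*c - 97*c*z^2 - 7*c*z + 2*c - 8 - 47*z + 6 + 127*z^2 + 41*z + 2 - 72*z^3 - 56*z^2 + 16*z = -2*c^3 + c^2*(8 - 27*z) + c*(-97*z^2 + 79*z + 10) - 72*z^3 + 71*z^2 + 10*z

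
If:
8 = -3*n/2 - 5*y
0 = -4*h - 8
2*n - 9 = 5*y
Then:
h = -2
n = 2/7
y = -59/35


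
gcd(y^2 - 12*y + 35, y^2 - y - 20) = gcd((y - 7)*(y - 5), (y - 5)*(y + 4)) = y - 5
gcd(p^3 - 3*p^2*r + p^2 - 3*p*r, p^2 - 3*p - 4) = p + 1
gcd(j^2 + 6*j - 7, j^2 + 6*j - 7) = j^2 + 6*j - 7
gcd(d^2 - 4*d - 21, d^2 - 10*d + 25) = 1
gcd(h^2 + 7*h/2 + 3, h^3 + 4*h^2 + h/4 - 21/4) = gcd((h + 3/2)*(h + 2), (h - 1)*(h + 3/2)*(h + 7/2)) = h + 3/2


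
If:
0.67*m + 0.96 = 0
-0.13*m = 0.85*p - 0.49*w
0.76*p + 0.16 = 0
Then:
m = -1.43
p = -0.21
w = -0.75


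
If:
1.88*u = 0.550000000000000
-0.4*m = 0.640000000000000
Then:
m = -1.60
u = 0.29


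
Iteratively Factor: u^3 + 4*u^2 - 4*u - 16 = (u - 2)*(u^2 + 6*u + 8) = (u - 2)*(u + 2)*(u + 4)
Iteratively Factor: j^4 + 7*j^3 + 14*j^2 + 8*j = (j + 1)*(j^3 + 6*j^2 + 8*j) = (j + 1)*(j + 2)*(j^2 + 4*j) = (j + 1)*(j + 2)*(j + 4)*(j)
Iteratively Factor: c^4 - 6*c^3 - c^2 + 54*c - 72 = (c + 3)*(c^3 - 9*c^2 + 26*c - 24) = (c - 3)*(c + 3)*(c^2 - 6*c + 8) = (c - 4)*(c - 3)*(c + 3)*(c - 2)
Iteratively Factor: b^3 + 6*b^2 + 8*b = (b + 4)*(b^2 + 2*b) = b*(b + 4)*(b + 2)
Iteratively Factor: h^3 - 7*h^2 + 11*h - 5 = (h - 5)*(h^2 - 2*h + 1) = (h - 5)*(h - 1)*(h - 1)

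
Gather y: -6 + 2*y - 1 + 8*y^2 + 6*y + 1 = 8*y^2 + 8*y - 6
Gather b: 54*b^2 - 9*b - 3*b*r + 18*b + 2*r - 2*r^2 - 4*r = 54*b^2 + b*(9 - 3*r) - 2*r^2 - 2*r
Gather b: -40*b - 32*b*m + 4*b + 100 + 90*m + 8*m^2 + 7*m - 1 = b*(-32*m - 36) + 8*m^2 + 97*m + 99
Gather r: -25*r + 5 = 5 - 25*r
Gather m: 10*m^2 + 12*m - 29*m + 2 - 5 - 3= 10*m^2 - 17*m - 6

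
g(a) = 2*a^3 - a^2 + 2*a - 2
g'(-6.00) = 230.00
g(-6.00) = -482.00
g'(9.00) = 470.00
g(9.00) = 1393.00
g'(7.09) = 289.43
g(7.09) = 674.71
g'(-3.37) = 76.88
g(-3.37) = -96.64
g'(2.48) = 33.94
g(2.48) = 27.32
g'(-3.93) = 102.53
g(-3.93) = -146.70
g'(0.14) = 1.84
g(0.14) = -1.73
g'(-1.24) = 13.71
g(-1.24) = -9.83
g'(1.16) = 7.75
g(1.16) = 2.10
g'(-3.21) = 70.24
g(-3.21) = -84.88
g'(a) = 6*a^2 - 2*a + 2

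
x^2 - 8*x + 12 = (x - 6)*(x - 2)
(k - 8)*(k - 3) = k^2 - 11*k + 24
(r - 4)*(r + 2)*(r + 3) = r^3 + r^2 - 14*r - 24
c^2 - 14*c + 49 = (c - 7)^2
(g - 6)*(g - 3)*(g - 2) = g^3 - 11*g^2 + 36*g - 36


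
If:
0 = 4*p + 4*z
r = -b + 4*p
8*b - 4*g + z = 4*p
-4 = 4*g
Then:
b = -5*z/8 - 1/2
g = -1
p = -z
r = 1/2 - 27*z/8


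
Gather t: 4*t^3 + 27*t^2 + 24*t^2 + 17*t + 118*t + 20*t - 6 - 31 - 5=4*t^3 + 51*t^2 + 155*t - 42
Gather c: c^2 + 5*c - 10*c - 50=c^2 - 5*c - 50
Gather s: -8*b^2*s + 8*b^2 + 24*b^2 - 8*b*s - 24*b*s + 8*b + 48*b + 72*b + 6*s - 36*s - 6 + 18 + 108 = 32*b^2 + 128*b + s*(-8*b^2 - 32*b - 30) + 120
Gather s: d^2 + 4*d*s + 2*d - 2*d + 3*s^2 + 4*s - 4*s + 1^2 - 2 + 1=d^2 + 4*d*s + 3*s^2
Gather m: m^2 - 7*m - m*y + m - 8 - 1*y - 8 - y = m^2 + m*(-y - 6) - 2*y - 16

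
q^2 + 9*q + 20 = (q + 4)*(q + 5)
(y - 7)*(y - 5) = y^2 - 12*y + 35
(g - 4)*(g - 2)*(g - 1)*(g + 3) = g^4 - 4*g^3 - 7*g^2 + 34*g - 24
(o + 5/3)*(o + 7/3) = o^2 + 4*o + 35/9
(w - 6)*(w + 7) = w^2 + w - 42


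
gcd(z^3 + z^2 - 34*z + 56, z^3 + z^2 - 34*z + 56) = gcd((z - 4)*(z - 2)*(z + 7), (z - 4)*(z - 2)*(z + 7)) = z^3 + z^2 - 34*z + 56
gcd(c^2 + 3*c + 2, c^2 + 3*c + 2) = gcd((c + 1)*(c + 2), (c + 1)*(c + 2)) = c^2 + 3*c + 2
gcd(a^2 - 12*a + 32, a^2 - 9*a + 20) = a - 4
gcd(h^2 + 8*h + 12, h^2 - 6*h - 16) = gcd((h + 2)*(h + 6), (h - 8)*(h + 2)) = h + 2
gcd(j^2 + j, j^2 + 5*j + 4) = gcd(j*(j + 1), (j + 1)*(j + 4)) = j + 1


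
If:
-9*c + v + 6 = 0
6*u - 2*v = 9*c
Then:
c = v/9 + 2/3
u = v/2 + 1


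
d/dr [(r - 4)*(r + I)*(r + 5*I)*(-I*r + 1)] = -4*I*r^3 + r^2*(21 + 12*I) - r*(56 - 22*I) - 5 - 44*I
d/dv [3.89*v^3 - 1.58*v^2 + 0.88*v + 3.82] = 11.67*v^2 - 3.16*v + 0.88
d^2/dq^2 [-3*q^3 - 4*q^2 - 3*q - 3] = -18*q - 8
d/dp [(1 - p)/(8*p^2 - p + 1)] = (-8*p^2 + p + (p - 1)*(16*p - 1) - 1)/(8*p^2 - p + 1)^2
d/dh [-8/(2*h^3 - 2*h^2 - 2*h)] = 4*(3*h^2 - 2*h - 1)/(h^2*(-h^2 + h + 1)^2)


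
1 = 1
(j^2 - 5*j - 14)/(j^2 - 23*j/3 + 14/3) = 3*(j + 2)/(3*j - 2)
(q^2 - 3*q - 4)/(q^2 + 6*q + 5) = (q - 4)/(q + 5)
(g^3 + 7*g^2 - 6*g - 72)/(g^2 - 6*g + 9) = (g^2 + 10*g + 24)/(g - 3)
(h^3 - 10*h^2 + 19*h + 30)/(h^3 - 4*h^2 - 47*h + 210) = (h + 1)/(h + 7)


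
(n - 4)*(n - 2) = n^2 - 6*n + 8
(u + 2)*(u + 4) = u^2 + 6*u + 8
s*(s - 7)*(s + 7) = s^3 - 49*s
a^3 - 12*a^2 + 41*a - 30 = (a - 6)*(a - 5)*(a - 1)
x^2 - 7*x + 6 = (x - 6)*(x - 1)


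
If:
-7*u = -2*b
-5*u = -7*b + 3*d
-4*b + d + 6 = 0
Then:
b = 14/5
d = 26/5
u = 4/5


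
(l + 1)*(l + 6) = l^2 + 7*l + 6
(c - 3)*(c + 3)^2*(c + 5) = c^4 + 8*c^3 + 6*c^2 - 72*c - 135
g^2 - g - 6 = (g - 3)*(g + 2)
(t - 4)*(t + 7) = t^2 + 3*t - 28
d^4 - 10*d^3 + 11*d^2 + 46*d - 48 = (d - 8)*(d - 3)*(d - 1)*(d + 2)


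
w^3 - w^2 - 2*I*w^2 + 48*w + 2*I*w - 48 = (w - 1)*(w - 8*I)*(w + 6*I)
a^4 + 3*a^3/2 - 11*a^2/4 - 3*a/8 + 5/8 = (a - 1)*(a - 1/2)*(a + 1/2)*(a + 5/2)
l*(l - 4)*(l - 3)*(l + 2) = l^4 - 5*l^3 - 2*l^2 + 24*l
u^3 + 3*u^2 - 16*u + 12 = (u - 2)*(u - 1)*(u + 6)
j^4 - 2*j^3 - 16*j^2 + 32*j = j*(j - 4)*(j - 2)*(j + 4)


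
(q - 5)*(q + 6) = q^2 + q - 30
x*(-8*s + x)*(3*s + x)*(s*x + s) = -24*s^3*x^2 - 24*s^3*x - 5*s^2*x^3 - 5*s^2*x^2 + s*x^4 + s*x^3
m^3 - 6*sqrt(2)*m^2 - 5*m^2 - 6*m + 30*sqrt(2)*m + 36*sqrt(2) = (m - 6)*(m + 1)*(m - 6*sqrt(2))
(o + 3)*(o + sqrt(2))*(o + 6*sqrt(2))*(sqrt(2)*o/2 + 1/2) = sqrt(2)*o^4/2 + 3*sqrt(2)*o^3/2 + 15*o^3/2 + 19*sqrt(2)*o^2/2 + 45*o^2/2 + 6*o + 57*sqrt(2)*o/2 + 18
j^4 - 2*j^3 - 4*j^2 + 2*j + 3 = (j - 3)*(j - 1)*(j + 1)^2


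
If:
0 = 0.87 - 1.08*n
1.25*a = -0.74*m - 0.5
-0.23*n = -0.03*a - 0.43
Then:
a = -8.16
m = 13.10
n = 0.81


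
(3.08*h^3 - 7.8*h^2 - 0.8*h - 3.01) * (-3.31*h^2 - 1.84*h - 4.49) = -10.1948*h^5 + 20.1508*h^4 + 3.1708*h^3 + 46.4571*h^2 + 9.1304*h + 13.5149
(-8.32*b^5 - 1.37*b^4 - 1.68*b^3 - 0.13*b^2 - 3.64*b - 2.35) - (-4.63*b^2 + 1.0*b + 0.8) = -8.32*b^5 - 1.37*b^4 - 1.68*b^3 + 4.5*b^2 - 4.64*b - 3.15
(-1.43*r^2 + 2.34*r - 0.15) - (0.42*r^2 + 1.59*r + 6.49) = -1.85*r^2 + 0.75*r - 6.64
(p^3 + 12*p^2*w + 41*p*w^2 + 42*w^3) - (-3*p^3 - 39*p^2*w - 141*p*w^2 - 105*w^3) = 4*p^3 + 51*p^2*w + 182*p*w^2 + 147*w^3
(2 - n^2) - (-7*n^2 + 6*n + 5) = 6*n^2 - 6*n - 3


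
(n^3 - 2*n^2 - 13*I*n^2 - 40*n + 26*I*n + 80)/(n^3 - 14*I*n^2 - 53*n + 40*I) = (n - 2)/(n - I)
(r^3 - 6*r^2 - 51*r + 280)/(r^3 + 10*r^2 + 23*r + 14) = (r^2 - 13*r + 40)/(r^2 + 3*r + 2)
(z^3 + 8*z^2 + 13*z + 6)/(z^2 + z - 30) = (z^2 + 2*z + 1)/(z - 5)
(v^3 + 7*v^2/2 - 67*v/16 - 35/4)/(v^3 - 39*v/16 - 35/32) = 2*(v + 4)/(2*v + 1)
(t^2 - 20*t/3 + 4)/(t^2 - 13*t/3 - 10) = (3*t - 2)/(3*t + 5)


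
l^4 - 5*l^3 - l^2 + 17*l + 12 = (l - 4)*(l - 3)*(l + 1)^2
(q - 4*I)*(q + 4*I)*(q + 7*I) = q^3 + 7*I*q^2 + 16*q + 112*I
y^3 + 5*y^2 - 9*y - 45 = (y - 3)*(y + 3)*(y + 5)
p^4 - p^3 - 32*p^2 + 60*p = p*(p - 5)*(p - 2)*(p + 6)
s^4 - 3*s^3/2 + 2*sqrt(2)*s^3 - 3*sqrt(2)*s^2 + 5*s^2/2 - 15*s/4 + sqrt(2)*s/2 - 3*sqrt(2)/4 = (s - 3/2)*(s + sqrt(2)/2)^2*(s + sqrt(2))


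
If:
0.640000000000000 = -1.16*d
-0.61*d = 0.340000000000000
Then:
No Solution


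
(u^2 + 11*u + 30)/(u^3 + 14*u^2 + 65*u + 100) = (u + 6)/(u^2 + 9*u + 20)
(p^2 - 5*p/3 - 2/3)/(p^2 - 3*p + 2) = (p + 1/3)/(p - 1)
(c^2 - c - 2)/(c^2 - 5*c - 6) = (c - 2)/(c - 6)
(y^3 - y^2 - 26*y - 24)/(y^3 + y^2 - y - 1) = (y^2 - 2*y - 24)/(y^2 - 1)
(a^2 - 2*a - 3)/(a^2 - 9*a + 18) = (a + 1)/(a - 6)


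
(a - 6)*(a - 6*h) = a^2 - 6*a*h - 6*a + 36*h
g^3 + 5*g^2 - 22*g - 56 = (g - 4)*(g + 2)*(g + 7)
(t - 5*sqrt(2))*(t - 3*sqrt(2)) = t^2 - 8*sqrt(2)*t + 30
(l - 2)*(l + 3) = l^2 + l - 6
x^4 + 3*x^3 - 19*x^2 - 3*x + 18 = (x - 3)*(x - 1)*(x + 1)*(x + 6)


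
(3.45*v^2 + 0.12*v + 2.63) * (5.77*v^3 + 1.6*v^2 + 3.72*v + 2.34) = 19.9065*v^5 + 6.2124*v^4 + 28.2011*v^3 + 12.7274*v^2 + 10.0644*v + 6.1542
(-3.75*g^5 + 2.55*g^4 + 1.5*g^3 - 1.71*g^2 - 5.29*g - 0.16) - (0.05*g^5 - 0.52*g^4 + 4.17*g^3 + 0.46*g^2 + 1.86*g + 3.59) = -3.8*g^5 + 3.07*g^4 - 2.67*g^3 - 2.17*g^2 - 7.15*g - 3.75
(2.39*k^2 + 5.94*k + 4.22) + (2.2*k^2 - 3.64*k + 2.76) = 4.59*k^2 + 2.3*k + 6.98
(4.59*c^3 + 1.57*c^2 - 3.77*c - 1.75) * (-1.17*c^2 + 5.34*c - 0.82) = -5.3703*c^5 + 22.6737*c^4 + 9.0309*c^3 - 19.3717*c^2 - 6.2536*c + 1.435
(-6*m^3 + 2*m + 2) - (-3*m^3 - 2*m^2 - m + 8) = -3*m^3 + 2*m^2 + 3*m - 6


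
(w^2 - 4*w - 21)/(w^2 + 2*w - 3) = (w - 7)/(w - 1)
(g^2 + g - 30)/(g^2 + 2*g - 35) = (g + 6)/(g + 7)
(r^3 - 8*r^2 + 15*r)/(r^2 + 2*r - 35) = r*(r - 3)/(r + 7)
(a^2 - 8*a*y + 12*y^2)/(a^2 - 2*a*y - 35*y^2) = (-a^2 + 8*a*y - 12*y^2)/(-a^2 + 2*a*y + 35*y^2)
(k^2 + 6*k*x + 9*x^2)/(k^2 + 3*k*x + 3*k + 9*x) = (k + 3*x)/(k + 3)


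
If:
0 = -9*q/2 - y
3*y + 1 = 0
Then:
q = 2/27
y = -1/3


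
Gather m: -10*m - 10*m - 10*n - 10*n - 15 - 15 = -20*m - 20*n - 30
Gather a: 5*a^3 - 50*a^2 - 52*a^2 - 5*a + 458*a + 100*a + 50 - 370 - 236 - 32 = 5*a^3 - 102*a^2 + 553*a - 588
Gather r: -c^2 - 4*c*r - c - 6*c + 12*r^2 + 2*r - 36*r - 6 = -c^2 - 7*c + 12*r^2 + r*(-4*c - 34) - 6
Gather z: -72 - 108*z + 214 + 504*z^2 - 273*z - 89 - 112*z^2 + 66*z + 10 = 392*z^2 - 315*z + 63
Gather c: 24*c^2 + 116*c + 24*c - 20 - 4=24*c^2 + 140*c - 24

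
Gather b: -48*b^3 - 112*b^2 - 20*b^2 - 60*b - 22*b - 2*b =-48*b^3 - 132*b^2 - 84*b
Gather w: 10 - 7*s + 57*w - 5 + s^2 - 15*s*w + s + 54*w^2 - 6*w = s^2 - 6*s + 54*w^2 + w*(51 - 15*s) + 5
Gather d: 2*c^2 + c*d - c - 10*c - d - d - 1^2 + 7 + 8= 2*c^2 - 11*c + d*(c - 2) + 14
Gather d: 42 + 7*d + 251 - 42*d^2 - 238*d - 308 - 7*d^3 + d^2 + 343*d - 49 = -7*d^3 - 41*d^2 + 112*d - 64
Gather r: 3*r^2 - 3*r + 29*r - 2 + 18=3*r^2 + 26*r + 16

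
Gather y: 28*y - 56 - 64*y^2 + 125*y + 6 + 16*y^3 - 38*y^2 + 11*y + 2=16*y^3 - 102*y^2 + 164*y - 48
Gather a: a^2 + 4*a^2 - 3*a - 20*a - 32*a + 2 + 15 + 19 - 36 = 5*a^2 - 55*a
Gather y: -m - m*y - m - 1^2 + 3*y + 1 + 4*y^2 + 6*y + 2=-2*m + 4*y^2 + y*(9 - m) + 2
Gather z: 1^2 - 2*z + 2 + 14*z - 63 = 12*z - 60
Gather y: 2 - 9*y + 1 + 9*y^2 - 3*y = 9*y^2 - 12*y + 3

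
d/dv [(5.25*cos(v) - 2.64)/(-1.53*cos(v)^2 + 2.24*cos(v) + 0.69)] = (-8.0325*cos(v)^2 + 8.0784*cos(v) - 9.5361)*sin(v)/(2.3409*cos(v)^4 - 6.8544*cos(v)^3 + 2.9062*cos(v)^2 + 3.0912*cos(v) + 0.4761)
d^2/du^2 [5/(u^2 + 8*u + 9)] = 10*(-u^2 - 8*u + 4*(u + 4)^2 - 9)/(u^2 + 8*u + 9)^3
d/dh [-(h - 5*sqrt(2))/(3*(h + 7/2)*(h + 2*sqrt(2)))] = 2*(2*(h - 5*sqrt(2))*(h + 2*sqrt(2)) + (h - 5*sqrt(2))*(2*h + 7) - (h + 2*sqrt(2))*(2*h + 7))/(3*(h + 2*sqrt(2))^2*(2*h + 7)^2)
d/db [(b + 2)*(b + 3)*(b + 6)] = 3*b^2 + 22*b + 36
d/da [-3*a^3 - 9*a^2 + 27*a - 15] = -9*a^2 - 18*a + 27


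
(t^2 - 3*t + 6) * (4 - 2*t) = -2*t^3 + 10*t^2 - 24*t + 24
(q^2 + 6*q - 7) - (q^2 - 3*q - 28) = 9*q + 21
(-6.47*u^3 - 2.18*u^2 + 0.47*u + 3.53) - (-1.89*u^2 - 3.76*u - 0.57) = -6.47*u^3 - 0.29*u^2 + 4.23*u + 4.1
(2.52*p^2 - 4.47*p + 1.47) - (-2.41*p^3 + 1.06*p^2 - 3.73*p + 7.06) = 2.41*p^3 + 1.46*p^2 - 0.74*p - 5.59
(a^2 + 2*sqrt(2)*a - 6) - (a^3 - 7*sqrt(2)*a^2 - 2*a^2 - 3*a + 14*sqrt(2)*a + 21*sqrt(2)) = -a^3 + 3*a^2 + 7*sqrt(2)*a^2 - 12*sqrt(2)*a + 3*a - 21*sqrt(2) - 6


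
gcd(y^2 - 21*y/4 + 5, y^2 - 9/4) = 1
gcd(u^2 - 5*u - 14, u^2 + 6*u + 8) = u + 2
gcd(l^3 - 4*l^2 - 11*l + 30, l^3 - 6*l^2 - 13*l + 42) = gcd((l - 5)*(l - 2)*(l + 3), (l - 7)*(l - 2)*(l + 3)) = l^2 + l - 6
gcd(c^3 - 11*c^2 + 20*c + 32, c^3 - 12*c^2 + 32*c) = c^2 - 12*c + 32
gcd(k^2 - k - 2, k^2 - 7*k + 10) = k - 2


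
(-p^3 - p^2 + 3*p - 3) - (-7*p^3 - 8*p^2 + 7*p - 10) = 6*p^3 + 7*p^2 - 4*p + 7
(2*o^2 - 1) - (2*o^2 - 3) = 2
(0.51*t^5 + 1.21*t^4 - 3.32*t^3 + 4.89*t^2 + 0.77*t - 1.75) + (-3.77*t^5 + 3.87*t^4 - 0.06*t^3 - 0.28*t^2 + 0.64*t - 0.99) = -3.26*t^5 + 5.08*t^4 - 3.38*t^3 + 4.61*t^2 + 1.41*t - 2.74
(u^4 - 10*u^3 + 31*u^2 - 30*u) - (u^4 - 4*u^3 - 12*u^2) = -6*u^3 + 43*u^2 - 30*u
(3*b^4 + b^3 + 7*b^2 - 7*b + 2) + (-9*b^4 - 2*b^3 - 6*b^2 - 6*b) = -6*b^4 - b^3 + b^2 - 13*b + 2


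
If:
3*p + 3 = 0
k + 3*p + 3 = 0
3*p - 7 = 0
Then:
No Solution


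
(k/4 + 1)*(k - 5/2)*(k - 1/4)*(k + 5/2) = k^4/4 + 15*k^3/16 - 29*k^2/16 - 375*k/64 + 25/16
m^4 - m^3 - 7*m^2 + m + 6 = (m - 3)*(m - 1)*(m + 1)*(m + 2)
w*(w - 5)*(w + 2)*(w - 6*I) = w^4 - 3*w^3 - 6*I*w^3 - 10*w^2 + 18*I*w^2 + 60*I*w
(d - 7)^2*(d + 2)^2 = d^4 - 10*d^3 - 3*d^2 + 140*d + 196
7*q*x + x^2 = x*(7*q + x)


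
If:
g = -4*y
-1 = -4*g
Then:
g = 1/4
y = -1/16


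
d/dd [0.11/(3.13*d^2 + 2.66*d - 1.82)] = (-0.6886*d - 0.2926)/(3.13*d^2 + 2.66*d - 1.82)^2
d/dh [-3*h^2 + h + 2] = 1 - 6*h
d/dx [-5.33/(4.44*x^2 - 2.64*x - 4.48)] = (47.3304*x - 14.0712)/(-4.44*x^2 + 2.64*x + 4.48)^2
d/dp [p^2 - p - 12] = 2*p - 1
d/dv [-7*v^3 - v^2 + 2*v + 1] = -21*v^2 - 2*v + 2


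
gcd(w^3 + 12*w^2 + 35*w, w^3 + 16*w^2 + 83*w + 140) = w^2 + 12*w + 35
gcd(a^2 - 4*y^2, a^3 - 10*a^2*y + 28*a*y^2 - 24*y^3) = -a + 2*y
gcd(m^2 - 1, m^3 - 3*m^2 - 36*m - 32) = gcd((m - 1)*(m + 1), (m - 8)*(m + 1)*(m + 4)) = m + 1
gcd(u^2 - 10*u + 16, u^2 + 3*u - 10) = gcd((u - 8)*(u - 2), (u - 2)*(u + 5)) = u - 2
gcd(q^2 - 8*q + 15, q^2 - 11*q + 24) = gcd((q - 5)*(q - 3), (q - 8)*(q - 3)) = q - 3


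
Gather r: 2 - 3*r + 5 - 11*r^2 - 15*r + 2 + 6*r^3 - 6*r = 6*r^3 - 11*r^2 - 24*r + 9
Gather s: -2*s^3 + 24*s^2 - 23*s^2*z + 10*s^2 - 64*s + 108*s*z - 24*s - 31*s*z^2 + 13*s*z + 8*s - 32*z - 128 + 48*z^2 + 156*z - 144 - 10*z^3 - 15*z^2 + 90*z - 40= -2*s^3 + s^2*(34 - 23*z) + s*(-31*z^2 + 121*z - 80) - 10*z^3 + 33*z^2 + 214*z - 312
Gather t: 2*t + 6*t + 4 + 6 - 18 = 8*t - 8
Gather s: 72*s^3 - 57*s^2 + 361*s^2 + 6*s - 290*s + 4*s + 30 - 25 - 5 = 72*s^3 + 304*s^2 - 280*s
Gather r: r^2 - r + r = r^2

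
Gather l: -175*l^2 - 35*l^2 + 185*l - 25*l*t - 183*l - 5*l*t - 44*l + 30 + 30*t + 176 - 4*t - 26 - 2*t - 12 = -210*l^2 + l*(-30*t - 42) + 24*t + 168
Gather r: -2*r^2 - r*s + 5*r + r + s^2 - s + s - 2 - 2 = -2*r^2 + r*(6 - s) + s^2 - 4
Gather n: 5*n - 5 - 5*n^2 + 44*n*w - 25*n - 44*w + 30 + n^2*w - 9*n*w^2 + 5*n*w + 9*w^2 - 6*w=n^2*(w - 5) + n*(-9*w^2 + 49*w - 20) + 9*w^2 - 50*w + 25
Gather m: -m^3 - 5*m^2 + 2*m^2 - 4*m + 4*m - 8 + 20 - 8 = -m^3 - 3*m^2 + 4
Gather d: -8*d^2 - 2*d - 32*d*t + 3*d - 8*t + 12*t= -8*d^2 + d*(1 - 32*t) + 4*t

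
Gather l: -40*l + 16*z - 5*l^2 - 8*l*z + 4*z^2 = -5*l^2 + l*(-8*z - 40) + 4*z^2 + 16*z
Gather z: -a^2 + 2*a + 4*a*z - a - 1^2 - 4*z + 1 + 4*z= -a^2 + 4*a*z + a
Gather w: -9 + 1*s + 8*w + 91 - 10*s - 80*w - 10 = -9*s - 72*w + 72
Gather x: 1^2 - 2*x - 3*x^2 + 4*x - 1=-3*x^2 + 2*x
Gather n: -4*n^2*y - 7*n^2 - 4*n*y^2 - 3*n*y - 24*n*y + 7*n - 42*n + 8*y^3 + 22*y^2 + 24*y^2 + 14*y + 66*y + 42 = n^2*(-4*y - 7) + n*(-4*y^2 - 27*y - 35) + 8*y^3 + 46*y^2 + 80*y + 42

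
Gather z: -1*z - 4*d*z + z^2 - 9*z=z^2 + z*(-4*d - 10)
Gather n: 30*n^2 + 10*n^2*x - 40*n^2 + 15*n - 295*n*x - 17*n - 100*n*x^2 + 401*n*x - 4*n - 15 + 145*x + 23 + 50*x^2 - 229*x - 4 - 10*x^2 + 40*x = n^2*(10*x - 10) + n*(-100*x^2 + 106*x - 6) + 40*x^2 - 44*x + 4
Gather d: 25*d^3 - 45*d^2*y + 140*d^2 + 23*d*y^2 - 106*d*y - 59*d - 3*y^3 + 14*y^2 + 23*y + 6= 25*d^3 + d^2*(140 - 45*y) + d*(23*y^2 - 106*y - 59) - 3*y^3 + 14*y^2 + 23*y + 6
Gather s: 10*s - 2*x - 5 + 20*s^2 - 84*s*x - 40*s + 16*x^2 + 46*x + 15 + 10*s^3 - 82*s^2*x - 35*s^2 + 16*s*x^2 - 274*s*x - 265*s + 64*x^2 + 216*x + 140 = 10*s^3 + s^2*(-82*x - 15) + s*(16*x^2 - 358*x - 295) + 80*x^2 + 260*x + 150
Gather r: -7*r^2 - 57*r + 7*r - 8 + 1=-7*r^2 - 50*r - 7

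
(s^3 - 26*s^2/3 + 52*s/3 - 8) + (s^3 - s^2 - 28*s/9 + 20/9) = 2*s^3 - 29*s^2/3 + 128*s/9 - 52/9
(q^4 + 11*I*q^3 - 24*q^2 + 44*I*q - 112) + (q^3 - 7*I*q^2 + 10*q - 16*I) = q^4 + q^3 + 11*I*q^3 - 24*q^2 - 7*I*q^2 + 10*q + 44*I*q - 112 - 16*I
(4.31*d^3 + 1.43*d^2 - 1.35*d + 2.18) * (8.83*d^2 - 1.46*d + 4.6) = 38.0573*d^5 + 6.3343*d^4 + 5.8177*d^3 + 27.7984*d^2 - 9.3928*d + 10.028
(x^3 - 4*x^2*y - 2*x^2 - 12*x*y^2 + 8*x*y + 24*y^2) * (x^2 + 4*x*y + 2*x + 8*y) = x^5 - 28*x^3*y^2 - 4*x^3 - 48*x^2*y^3 + 112*x*y^2 + 192*y^3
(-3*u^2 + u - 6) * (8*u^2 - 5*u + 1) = -24*u^4 + 23*u^3 - 56*u^2 + 31*u - 6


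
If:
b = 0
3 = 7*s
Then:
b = 0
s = 3/7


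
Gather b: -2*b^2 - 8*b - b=-2*b^2 - 9*b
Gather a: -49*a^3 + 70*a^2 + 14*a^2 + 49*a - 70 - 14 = -49*a^3 + 84*a^2 + 49*a - 84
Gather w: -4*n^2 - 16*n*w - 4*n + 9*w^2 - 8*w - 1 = -4*n^2 - 4*n + 9*w^2 + w*(-16*n - 8) - 1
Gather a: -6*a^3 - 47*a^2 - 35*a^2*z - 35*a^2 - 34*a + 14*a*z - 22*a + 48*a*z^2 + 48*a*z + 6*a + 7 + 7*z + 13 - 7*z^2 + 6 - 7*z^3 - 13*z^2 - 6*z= -6*a^3 + a^2*(-35*z - 82) + a*(48*z^2 + 62*z - 50) - 7*z^3 - 20*z^2 + z + 26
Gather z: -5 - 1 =-6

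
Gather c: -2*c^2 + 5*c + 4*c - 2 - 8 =-2*c^2 + 9*c - 10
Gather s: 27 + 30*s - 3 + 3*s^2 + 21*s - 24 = 3*s^2 + 51*s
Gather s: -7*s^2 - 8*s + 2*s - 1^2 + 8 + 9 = -7*s^2 - 6*s + 16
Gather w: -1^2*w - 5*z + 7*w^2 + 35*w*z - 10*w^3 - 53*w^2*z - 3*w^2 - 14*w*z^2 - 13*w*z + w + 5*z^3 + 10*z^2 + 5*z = -10*w^3 + w^2*(4 - 53*z) + w*(-14*z^2 + 22*z) + 5*z^3 + 10*z^2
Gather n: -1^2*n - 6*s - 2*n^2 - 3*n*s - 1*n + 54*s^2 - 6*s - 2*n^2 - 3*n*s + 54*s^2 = -4*n^2 + n*(-6*s - 2) + 108*s^2 - 12*s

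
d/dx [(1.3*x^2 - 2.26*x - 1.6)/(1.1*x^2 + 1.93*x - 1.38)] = (4.995*x^2 - 0.0679999999999996*x + 6.2068)/(1.21*x^4 + 4.246*x^3 + 0.6889*x^2 - 5.3268*x + 1.9044)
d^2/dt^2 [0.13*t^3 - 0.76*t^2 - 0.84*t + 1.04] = 0.78*t - 1.52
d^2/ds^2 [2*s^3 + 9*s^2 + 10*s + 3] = 12*s + 18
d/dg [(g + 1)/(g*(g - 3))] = (-g^2 - 2*g + 3)/(g^2*(g^2 - 6*g + 9))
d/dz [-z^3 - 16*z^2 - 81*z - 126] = -3*z^2 - 32*z - 81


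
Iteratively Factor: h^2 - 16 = (h - 4)*(h + 4)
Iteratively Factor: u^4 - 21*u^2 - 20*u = (u + 1)*(u^3 - u^2 - 20*u) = u*(u + 1)*(u^2 - u - 20) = u*(u + 1)*(u + 4)*(u - 5)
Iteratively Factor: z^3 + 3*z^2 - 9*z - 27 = (z + 3)*(z^2 - 9) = (z + 3)^2*(z - 3)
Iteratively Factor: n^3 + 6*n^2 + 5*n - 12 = (n - 1)*(n^2 + 7*n + 12) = (n - 1)*(n + 4)*(n + 3)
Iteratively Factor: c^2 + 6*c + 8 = (c + 4)*(c + 2)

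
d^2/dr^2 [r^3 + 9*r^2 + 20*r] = 6*r + 18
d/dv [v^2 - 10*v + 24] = 2*v - 10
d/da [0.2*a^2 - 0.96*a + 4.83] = 0.4*a - 0.96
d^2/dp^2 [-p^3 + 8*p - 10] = -6*p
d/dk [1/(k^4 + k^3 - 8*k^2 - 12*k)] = (-4*k^3 - 3*k^2 + 16*k + 12)/(k^2*(k^3 + k^2 - 8*k - 12)^2)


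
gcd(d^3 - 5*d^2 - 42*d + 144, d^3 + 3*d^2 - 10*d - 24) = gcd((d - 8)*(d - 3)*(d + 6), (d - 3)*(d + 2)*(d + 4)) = d - 3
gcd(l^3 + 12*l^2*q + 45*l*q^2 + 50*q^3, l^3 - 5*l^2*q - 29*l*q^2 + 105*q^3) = l + 5*q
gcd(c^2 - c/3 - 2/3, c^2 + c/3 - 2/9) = c + 2/3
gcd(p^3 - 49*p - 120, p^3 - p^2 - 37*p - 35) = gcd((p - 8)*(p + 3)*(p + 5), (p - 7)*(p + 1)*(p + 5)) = p + 5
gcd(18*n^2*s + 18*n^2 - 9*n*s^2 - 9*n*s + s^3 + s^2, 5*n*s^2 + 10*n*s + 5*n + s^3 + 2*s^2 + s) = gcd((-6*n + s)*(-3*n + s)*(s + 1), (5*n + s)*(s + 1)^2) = s + 1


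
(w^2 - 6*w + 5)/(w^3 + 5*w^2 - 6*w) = (w - 5)/(w*(w + 6))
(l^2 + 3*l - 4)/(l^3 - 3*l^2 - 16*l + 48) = (l - 1)/(l^2 - 7*l + 12)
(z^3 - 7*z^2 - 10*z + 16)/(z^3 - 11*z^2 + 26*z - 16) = (z + 2)/(z - 2)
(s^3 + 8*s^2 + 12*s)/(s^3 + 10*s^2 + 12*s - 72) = s*(s + 2)/(s^2 + 4*s - 12)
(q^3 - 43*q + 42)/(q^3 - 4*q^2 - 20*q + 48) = (q^2 + 6*q - 7)/(q^2 + 2*q - 8)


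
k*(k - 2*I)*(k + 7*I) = k^3 + 5*I*k^2 + 14*k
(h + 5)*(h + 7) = h^2 + 12*h + 35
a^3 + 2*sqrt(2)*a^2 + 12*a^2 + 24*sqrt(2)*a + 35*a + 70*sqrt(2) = (a + 5)*(a + 7)*(a + 2*sqrt(2))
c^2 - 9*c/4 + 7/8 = (c - 7/4)*(c - 1/2)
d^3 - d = d*(d - 1)*(d + 1)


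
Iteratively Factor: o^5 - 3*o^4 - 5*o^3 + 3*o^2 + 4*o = (o + 1)*(o^4 - 4*o^3 - o^2 + 4*o) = o*(o + 1)*(o^3 - 4*o^2 - o + 4) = o*(o - 4)*(o + 1)*(o^2 - 1) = o*(o - 4)*(o + 1)^2*(o - 1)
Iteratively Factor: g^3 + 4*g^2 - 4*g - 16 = (g - 2)*(g^2 + 6*g + 8) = (g - 2)*(g + 2)*(g + 4)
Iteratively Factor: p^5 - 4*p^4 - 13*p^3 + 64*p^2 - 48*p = (p - 3)*(p^4 - p^3 - 16*p^2 + 16*p) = (p - 3)*(p + 4)*(p^3 - 5*p^2 + 4*p) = (p - 4)*(p - 3)*(p + 4)*(p^2 - p) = (p - 4)*(p - 3)*(p - 1)*(p + 4)*(p)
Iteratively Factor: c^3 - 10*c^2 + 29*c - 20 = (c - 4)*(c^2 - 6*c + 5) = (c - 5)*(c - 4)*(c - 1)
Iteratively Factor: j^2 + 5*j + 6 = (j + 3)*(j + 2)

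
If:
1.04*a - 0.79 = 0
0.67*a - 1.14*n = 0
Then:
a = 0.76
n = 0.45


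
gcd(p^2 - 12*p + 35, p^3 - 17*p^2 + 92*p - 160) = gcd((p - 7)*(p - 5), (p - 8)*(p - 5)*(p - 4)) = p - 5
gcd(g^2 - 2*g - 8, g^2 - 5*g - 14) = g + 2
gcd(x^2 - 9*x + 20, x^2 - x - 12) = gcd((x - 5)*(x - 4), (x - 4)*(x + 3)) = x - 4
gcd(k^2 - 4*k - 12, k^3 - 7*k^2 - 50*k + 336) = k - 6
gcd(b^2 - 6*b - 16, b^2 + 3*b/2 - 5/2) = 1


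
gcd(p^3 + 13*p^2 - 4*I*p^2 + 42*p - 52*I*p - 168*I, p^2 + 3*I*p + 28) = p - 4*I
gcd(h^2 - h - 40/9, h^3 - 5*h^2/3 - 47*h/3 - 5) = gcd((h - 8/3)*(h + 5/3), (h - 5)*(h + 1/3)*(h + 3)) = 1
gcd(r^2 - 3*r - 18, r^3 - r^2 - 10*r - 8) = 1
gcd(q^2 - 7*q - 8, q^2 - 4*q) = 1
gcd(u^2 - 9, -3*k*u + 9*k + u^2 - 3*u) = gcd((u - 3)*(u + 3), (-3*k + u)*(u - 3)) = u - 3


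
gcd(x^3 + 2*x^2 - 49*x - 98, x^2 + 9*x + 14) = x^2 + 9*x + 14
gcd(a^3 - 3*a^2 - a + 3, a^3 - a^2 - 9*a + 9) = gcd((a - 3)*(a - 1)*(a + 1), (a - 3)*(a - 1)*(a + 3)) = a^2 - 4*a + 3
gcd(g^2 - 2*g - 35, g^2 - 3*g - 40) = g + 5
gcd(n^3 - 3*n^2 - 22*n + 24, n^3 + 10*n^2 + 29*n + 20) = n + 4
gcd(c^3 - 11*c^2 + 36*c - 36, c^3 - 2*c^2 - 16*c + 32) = c - 2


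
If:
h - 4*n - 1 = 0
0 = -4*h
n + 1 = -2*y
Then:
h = 0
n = -1/4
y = -3/8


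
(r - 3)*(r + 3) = r^2 - 9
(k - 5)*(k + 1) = k^2 - 4*k - 5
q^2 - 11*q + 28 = (q - 7)*(q - 4)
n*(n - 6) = n^2 - 6*n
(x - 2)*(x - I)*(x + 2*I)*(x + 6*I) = x^4 - 2*x^3 + 7*I*x^3 - 4*x^2 - 14*I*x^2 + 8*x + 12*I*x - 24*I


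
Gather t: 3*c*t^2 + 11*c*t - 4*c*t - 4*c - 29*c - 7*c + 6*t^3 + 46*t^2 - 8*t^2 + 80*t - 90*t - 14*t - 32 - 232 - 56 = -40*c + 6*t^3 + t^2*(3*c + 38) + t*(7*c - 24) - 320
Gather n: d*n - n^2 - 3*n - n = -n^2 + n*(d - 4)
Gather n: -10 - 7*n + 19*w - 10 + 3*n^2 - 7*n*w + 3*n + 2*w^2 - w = 3*n^2 + n*(-7*w - 4) + 2*w^2 + 18*w - 20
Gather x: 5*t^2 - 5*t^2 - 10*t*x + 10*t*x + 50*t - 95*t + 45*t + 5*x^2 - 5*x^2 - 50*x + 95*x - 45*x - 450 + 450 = 0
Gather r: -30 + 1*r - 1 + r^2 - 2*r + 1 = r^2 - r - 30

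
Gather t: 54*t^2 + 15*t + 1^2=54*t^2 + 15*t + 1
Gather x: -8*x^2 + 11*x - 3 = -8*x^2 + 11*x - 3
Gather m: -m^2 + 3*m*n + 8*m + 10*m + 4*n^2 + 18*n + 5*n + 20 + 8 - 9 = -m^2 + m*(3*n + 18) + 4*n^2 + 23*n + 19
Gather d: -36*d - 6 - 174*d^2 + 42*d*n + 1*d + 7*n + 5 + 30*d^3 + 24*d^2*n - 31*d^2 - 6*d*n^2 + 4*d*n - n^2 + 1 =30*d^3 + d^2*(24*n - 205) + d*(-6*n^2 + 46*n - 35) - n^2 + 7*n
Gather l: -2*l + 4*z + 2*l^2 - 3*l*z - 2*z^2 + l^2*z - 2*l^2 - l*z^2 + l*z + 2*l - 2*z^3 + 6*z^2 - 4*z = l^2*z + l*(-z^2 - 2*z) - 2*z^3 + 4*z^2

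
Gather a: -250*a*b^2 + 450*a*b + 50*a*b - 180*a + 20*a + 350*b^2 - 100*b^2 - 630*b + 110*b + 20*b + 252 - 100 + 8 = a*(-250*b^2 + 500*b - 160) + 250*b^2 - 500*b + 160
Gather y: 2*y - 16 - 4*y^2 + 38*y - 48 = -4*y^2 + 40*y - 64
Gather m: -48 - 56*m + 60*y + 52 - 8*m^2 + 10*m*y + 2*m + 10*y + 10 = -8*m^2 + m*(10*y - 54) + 70*y + 14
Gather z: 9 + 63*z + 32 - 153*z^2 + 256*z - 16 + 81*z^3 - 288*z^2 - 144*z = 81*z^3 - 441*z^2 + 175*z + 25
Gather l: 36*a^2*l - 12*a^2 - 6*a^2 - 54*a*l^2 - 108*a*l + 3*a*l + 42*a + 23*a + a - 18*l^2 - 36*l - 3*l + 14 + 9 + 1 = -18*a^2 + 66*a + l^2*(-54*a - 18) + l*(36*a^2 - 105*a - 39) + 24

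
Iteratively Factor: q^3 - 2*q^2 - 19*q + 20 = (q + 4)*(q^2 - 6*q + 5) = (q - 1)*(q + 4)*(q - 5)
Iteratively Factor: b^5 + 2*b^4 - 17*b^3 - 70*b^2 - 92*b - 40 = (b + 2)*(b^4 - 17*b^2 - 36*b - 20) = (b - 5)*(b + 2)*(b^3 + 5*b^2 + 8*b + 4) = (b - 5)*(b + 2)^2*(b^2 + 3*b + 2) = (b - 5)*(b + 2)^3*(b + 1)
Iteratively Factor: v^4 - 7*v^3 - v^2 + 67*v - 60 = (v - 4)*(v^3 - 3*v^2 - 13*v + 15) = (v - 4)*(v - 1)*(v^2 - 2*v - 15) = (v - 4)*(v - 1)*(v + 3)*(v - 5)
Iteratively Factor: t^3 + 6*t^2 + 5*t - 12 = (t + 4)*(t^2 + 2*t - 3) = (t - 1)*(t + 4)*(t + 3)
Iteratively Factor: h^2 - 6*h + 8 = (h - 2)*(h - 4)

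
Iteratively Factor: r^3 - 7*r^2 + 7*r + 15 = (r - 3)*(r^2 - 4*r - 5) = (r - 3)*(r + 1)*(r - 5)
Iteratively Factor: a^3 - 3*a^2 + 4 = (a - 2)*(a^2 - a - 2) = (a - 2)*(a + 1)*(a - 2)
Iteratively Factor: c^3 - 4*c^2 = (c)*(c^2 - 4*c) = c^2*(c - 4)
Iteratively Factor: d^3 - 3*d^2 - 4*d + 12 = (d - 3)*(d^2 - 4) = (d - 3)*(d + 2)*(d - 2)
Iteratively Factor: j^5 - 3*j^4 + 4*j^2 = (j + 1)*(j^4 - 4*j^3 + 4*j^2) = (j - 2)*(j + 1)*(j^3 - 2*j^2) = j*(j - 2)*(j + 1)*(j^2 - 2*j) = j^2*(j - 2)*(j + 1)*(j - 2)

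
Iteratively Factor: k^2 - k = (k - 1)*(k)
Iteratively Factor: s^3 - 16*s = (s + 4)*(s^2 - 4*s) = s*(s + 4)*(s - 4)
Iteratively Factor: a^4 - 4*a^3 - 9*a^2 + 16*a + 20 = (a - 5)*(a^3 + a^2 - 4*a - 4) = (a - 5)*(a + 1)*(a^2 - 4) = (a - 5)*(a + 1)*(a + 2)*(a - 2)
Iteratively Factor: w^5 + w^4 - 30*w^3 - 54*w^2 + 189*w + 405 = (w - 3)*(w^4 + 4*w^3 - 18*w^2 - 108*w - 135) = (w - 5)*(w - 3)*(w^3 + 9*w^2 + 27*w + 27) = (w - 5)*(w - 3)*(w + 3)*(w^2 + 6*w + 9) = (w - 5)*(w - 3)*(w + 3)^2*(w + 3)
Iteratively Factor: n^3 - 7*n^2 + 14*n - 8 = (n - 2)*(n^2 - 5*n + 4) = (n - 2)*(n - 1)*(n - 4)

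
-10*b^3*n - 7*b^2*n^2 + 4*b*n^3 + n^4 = n*(-2*b + n)*(b + n)*(5*b + n)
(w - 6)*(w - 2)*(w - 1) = w^3 - 9*w^2 + 20*w - 12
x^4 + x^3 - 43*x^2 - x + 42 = (x - 6)*(x - 1)*(x + 1)*(x + 7)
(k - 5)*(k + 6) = k^2 + k - 30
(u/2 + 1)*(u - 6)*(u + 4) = u^3/2 - 14*u - 24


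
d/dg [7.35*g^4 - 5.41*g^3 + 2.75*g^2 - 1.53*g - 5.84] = 29.4*g^3 - 16.23*g^2 + 5.5*g - 1.53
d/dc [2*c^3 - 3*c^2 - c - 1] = 6*c^2 - 6*c - 1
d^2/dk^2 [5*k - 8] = 0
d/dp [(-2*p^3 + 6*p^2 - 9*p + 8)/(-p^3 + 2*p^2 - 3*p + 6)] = 2*(p^4 - 3*p^3 - 6*p^2 + 20*p - 15)/(p^6 - 4*p^5 + 10*p^4 - 24*p^3 + 33*p^2 - 36*p + 36)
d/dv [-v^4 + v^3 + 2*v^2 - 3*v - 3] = -4*v^3 + 3*v^2 + 4*v - 3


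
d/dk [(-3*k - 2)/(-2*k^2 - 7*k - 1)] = (6*k^2 + 21*k - (3*k + 2)*(4*k + 7) + 3)/(2*k^2 + 7*k + 1)^2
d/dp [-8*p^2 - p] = -16*p - 1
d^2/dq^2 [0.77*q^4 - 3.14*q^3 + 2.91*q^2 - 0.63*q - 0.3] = 9.24*q^2 - 18.84*q + 5.82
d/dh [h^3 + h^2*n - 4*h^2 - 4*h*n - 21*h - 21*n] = 3*h^2 + 2*h*n - 8*h - 4*n - 21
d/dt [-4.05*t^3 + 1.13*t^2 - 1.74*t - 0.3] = -12.15*t^2 + 2.26*t - 1.74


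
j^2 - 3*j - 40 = (j - 8)*(j + 5)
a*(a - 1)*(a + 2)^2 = a^4 + 3*a^3 - 4*a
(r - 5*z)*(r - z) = r^2 - 6*r*z + 5*z^2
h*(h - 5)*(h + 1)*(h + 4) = h^4 - 21*h^2 - 20*h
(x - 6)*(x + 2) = x^2 - 4*x - 12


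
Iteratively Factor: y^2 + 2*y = (y + 2)*(y)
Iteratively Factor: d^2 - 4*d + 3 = (d - 1)*(d - 3)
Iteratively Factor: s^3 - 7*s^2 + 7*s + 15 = (s - 5)*(s^2 - 2*s - 3) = (s - 5)*(s - 3)*(s + 1)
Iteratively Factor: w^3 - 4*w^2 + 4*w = (w - 2)*(w^2 - 2*w) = (w - 2)^2*(w)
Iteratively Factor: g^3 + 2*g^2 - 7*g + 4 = (g - 1)*(g^2 + 3*g - 4) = (g - 1)^2*(g + 4)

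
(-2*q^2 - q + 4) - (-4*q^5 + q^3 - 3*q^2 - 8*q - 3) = 4*q^5 - q^3 + q^2 + 7*q + 7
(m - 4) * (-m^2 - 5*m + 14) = -m^3 - m^2 + 34*m - 56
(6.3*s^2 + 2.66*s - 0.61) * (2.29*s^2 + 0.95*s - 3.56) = 14.427*s^4 + 12.0764*s^3 - 21.2979*s^2 - 10.0491*s + 2.1716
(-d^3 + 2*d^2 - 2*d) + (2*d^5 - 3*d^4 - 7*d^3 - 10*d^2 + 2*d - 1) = 2*d^5 - 3*d^4 - 8*d^3 - 8*d^2 - 1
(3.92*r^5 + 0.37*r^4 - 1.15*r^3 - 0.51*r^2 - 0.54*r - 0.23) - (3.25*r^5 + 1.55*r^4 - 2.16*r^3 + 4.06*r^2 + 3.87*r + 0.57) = 0.67*r^5 - 1.18*r^4 + 1.01*r^3 - 4.57*r^2 - 4.41*r - 0.8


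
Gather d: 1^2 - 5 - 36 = -40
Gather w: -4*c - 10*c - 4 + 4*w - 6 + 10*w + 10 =-14*c + 14*w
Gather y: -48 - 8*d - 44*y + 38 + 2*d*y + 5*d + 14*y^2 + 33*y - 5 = -3*d + 14*y^2 + y*(2*d - 11) - 15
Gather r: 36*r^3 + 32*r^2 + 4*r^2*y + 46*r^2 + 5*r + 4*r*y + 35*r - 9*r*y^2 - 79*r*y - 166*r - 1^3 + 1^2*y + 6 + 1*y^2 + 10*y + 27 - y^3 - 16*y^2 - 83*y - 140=36*r^3 + r^2*(4*y + 78) + r*(-9*y^2 - 75*y - 126) - y^3 - 15*y^2 - 72*y - 108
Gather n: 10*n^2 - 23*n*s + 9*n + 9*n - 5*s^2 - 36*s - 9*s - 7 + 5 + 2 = 10*n^2 + n*(18 - 23*s) - 5*s^2 - 45*s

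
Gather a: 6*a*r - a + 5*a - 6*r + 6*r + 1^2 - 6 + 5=a*(6*r + 4)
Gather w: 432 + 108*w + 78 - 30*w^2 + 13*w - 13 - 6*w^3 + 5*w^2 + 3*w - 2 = -6*w^3 - 25*w^2 + 124*w + 495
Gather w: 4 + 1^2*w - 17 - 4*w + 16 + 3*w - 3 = 0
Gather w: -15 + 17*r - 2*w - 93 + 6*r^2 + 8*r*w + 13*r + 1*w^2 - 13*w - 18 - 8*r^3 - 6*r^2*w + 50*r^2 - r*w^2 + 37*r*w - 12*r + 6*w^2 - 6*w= -8*r^3 + 56*r^2 + 18*r + w^2*(7 - r) + w*(-6*r^2 + 45*r - 21) - 126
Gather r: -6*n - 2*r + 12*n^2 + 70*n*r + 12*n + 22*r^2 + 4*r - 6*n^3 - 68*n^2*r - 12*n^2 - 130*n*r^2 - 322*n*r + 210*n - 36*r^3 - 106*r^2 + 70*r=-6*n^3 + 216*n - 36*r^3 + r^2*(-130*n - 84) + r*(-68*n^2 - 252*n + 72)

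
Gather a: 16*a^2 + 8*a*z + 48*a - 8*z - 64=16*a^2 + a*(8*z + 48) - 8*z - 64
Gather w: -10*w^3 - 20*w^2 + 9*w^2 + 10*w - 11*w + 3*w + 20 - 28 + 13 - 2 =-10*w^3 - 11*w^2 + 2*w + 3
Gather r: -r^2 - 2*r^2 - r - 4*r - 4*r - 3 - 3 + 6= -3*r^2 - 9*r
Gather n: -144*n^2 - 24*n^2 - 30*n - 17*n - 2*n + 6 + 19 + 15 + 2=-168*n^2 - 49*n + 42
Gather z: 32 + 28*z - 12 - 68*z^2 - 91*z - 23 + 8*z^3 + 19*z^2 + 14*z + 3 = 8*z^3 - 49*z^2 - 49*z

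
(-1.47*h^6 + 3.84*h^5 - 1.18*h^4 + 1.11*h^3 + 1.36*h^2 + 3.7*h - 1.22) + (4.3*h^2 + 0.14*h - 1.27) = -1.47*h^6 + 3.84*h^5 - 1.18*h^4 + 1.11*h^3 + 5.66*h^2 + 3.84*h - 2.49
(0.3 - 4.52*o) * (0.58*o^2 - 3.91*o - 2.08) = -2.6216*o^3 + 17.8472*o^2 + 8.2286*o - 0.624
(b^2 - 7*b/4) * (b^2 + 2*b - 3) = b^4 + b^3/4 - 13*b^2/2 + 21*b/4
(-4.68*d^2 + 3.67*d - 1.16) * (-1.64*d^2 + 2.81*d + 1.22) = 7.6752*d^4 - 19.1696*d^3 + 6.5055*d^2 + 1.2178*d - 1.4152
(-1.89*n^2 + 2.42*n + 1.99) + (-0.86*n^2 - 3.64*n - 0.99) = -2.75*n^2 - 1.22*n + 1.0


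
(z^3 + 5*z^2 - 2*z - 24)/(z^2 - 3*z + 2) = (z^2 + 7*z + 12)/(z - 1)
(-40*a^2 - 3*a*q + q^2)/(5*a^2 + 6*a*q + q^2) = (-8*a + q)/(a + q)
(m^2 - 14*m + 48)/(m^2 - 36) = (m - 8)/(m + 6)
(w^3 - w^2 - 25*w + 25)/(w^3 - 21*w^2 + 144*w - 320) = (w^2 + 4*w - 5)/(w^2 - 16*w + 64)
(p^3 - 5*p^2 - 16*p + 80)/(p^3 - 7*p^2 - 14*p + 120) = (p - 4)/(p - 6)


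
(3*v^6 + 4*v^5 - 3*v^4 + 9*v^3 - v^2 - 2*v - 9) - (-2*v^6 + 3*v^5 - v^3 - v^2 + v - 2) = 5*v^6 + v^5 - 3*v^4 + 10*v^3 - 3*v - 7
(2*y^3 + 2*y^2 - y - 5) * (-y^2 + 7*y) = -2*y^5 + 12*y^4 + 15*y^3 - 2*y^2 - 35*y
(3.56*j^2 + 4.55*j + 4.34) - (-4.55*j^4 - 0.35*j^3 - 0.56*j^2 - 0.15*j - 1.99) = 4.55*j^4 + 0.35*j^3 + 4.12*j^2 + 4.7*j + 6.33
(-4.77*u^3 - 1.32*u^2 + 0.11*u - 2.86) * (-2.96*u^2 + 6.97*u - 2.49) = 14.1192*u^5 - 29.3397*u^4 + 2.3513*u^3 + 12.5191*u^2 - 20.2081*u + 7.1214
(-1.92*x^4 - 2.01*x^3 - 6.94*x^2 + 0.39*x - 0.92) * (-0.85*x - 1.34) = 1.632*x^5 + 4.2813*x^4 + 8.5924*x^3 + 8.9681*x^2 + 0.2594*x + 1.2328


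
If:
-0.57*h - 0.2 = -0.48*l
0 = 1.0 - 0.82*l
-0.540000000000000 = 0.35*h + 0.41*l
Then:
No Solution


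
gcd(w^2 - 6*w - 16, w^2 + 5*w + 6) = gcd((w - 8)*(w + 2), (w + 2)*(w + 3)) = w + 2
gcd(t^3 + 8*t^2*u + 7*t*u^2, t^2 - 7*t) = t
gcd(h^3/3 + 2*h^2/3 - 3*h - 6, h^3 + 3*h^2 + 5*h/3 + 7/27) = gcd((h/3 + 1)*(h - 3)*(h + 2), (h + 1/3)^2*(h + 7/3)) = 1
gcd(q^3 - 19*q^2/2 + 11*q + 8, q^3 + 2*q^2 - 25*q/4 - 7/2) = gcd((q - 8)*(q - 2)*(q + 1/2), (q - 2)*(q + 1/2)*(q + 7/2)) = q^2 - 3*q/2 - 1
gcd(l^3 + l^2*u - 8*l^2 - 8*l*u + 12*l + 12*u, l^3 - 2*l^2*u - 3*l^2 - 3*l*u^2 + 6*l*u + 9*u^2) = l + u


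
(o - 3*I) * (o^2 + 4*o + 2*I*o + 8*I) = o^3 + 4*o^2 - I*o^2 + 6*o - 4*I*o + 24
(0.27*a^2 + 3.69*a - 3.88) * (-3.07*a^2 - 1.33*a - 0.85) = -0.8289*a^4 - 11.6874*a^3 + 6.7744*a^2 + 2.0239*a + 3.298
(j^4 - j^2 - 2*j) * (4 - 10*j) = -10*j^5 + 4*j^4 + 10*j^3 + 16*j^2 - 8*j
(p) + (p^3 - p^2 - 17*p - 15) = p^3 - p^2 - 16*p - 15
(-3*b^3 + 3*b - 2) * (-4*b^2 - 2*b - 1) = 12*b^5 + 6*b^4 - 9*b^3 + 2*b^2 + b + 2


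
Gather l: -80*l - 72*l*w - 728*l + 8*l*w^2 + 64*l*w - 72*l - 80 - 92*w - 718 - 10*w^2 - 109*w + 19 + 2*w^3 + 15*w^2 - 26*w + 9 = l*(8*w^2 - 8*w - 880) + 2*w^3 + 5*w^2 - 227*w - 770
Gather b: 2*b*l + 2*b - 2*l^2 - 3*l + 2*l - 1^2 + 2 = b*(2*l + 2) - 2*l^2 - l + 1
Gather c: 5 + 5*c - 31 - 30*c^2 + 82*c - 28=-30*c^2 + 87*c - 54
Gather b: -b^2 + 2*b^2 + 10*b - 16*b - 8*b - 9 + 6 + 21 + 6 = b^2 - 14*b + 24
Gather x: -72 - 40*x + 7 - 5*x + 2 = -45*x - 63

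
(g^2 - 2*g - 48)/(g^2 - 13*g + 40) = (g + 6)/(g - 5)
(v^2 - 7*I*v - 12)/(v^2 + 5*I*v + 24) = (v - 4*I)/(v + 8*I)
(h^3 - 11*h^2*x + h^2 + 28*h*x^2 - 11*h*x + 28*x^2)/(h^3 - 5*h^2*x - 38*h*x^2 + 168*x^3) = (h + 1)/(h + 6*x)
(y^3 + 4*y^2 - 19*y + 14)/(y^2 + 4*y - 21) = (y^2 - 3*y + 2)/(y - 3)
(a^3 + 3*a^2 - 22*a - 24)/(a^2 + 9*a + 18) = (a^2 - 3*a - 4)/(a + 3)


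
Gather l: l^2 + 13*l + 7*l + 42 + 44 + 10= l^2 + 20*l + 96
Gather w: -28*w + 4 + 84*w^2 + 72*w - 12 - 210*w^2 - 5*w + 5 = -126*w^2 + 39*w - 3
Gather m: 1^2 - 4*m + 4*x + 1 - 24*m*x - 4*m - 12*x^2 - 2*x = m*(-24*x - 8) - 12*x^2 + 2*x + 2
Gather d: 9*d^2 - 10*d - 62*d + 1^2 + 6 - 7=9*d^2 - 72*d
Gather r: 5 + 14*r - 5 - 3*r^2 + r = -3*r^2 + 15*r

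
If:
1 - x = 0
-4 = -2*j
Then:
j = 2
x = 1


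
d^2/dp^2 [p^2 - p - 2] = 2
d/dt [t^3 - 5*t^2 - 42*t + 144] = 3*t^2 - 10*t - 42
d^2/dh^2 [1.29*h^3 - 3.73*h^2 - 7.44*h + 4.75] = 7.74*h - 7.46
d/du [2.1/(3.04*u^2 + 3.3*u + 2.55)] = (-12.768*u - 6.93)/(3.04*u^2 + 3.3*u + 2.55)^2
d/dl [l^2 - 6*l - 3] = 2*l - 6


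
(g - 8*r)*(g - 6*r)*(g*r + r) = g^3*r - 14*g^2*r^2 + g^2*r + 48*g*r^3 - 14*g*r^2 + 48*r^3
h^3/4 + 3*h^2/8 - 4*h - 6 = (h/4 + 1)*(h - 4)*(h + 3/2)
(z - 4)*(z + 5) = z^2 + z - 20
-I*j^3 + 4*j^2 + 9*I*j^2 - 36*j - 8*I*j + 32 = (j - 8)*(j + 4*I)*(-I*j + I)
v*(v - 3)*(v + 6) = v^3 + 3*v^2 - 18*v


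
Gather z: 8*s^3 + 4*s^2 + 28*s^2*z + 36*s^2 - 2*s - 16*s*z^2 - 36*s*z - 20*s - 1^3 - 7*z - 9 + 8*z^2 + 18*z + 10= 8*s^3 + 40*s^2 - 22*s + z^2*(8 - 16*s) + z*(28*s^2 - 36*s + 11)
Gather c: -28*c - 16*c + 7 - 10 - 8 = -44*c - 11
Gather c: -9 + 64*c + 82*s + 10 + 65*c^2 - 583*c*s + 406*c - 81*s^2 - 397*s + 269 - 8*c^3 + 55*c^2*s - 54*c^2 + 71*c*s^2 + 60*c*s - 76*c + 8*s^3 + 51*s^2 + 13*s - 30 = -8*c^3 + c^2*(55*s + 11) + c*(71*s^2 - 523*s + 394) + 8*s^3 - 30*s^2 - 302*s + 240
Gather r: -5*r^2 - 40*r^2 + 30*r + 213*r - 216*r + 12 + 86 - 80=-45*r^2 + 27*r + 18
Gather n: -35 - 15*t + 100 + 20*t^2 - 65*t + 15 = 20*t^2 - 80*t + 80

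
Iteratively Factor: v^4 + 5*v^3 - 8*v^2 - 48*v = (v - 3)*(v^3 + 8*v^2 + 16*v) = (v - 3)*(v + 4)*(v^2 + 4*v) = (v - 3)*(v + 4)^2*(v)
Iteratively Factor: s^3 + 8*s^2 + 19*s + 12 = (s + 3)*(s^2 + 5*s + 4) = (s + 1)*(s + 3)*(s + 4)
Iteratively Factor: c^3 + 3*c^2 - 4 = (c + 2)*(c^2 + c - 2) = (c + 2)^2*(c - 1)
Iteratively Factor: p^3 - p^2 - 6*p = (p - 3)*(p^2 + 2*p) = p*(p - 3)*(p + 2)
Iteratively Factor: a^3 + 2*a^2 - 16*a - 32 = (a + 2)*(a^2 - 16) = (a - 4)*(a + 2)*(a + 4)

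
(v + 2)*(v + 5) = v^2 + 7*v + 10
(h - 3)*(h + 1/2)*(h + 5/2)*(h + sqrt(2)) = h^4 + sqrt(2)*h^3 - 31*h^2/4 - 31*sqrt(2)*h/4 - 15*h/4 - 15*sqrt(2)/4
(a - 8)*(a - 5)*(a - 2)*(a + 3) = a^4 - 12*a^3 + 21*a^2 + 118*a - 240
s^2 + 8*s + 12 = (s + 2)*(s + 6)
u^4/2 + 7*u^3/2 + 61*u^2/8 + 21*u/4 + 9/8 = (u/2 + 1/4)*(u + 1/2)*(u + 3)^2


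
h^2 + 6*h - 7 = (h - 1)*(h + 7)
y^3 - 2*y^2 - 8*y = y*(y - 4)*(y + 2)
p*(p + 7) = p^2 + 7*p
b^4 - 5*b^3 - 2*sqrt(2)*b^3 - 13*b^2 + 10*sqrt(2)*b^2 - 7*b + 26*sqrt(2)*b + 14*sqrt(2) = (b - 7)*(b + 1)^2*(b - 2*sqrt(2))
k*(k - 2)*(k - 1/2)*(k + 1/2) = k^4 - 2*k^3 - k^2/4 + k/2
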